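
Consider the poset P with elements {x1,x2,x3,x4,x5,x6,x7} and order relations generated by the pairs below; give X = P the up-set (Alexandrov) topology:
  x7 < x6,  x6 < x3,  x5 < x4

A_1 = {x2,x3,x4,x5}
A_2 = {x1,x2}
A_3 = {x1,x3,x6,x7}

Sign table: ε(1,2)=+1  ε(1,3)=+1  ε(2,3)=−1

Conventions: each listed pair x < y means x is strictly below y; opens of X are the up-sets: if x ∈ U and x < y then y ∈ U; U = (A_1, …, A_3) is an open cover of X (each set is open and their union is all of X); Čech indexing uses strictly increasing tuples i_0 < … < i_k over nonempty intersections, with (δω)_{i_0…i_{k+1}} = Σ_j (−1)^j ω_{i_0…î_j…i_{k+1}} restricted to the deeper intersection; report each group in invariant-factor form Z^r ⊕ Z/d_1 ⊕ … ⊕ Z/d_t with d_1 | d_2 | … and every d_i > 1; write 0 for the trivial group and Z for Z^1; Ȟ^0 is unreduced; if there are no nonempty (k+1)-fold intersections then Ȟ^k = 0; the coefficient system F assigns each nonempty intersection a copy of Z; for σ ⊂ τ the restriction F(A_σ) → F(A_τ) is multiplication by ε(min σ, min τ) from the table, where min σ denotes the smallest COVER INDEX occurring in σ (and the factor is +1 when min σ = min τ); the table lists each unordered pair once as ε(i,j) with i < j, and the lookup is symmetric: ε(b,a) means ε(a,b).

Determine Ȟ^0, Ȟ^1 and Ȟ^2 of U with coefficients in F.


nonempty overlaps:
  A12={x2} A13={x3} A23={x1}
C dims 3,3; δ0: rk 3, SNF 1^2·2
degree 0: 3−3−0 = 0 → Ȟ^0 ≅ 0
degree 1: 3−0−3 = 0 plus torsion [2] → Ȟ^1 ≅ Z/2
degree 2: 0−0−0 = 0 → Ȟ^2 ≅ 0

Ȟ^0 ≅ 0, Ȟ^1 ≅ Z/2 and Ȟ^2 ≅ 0


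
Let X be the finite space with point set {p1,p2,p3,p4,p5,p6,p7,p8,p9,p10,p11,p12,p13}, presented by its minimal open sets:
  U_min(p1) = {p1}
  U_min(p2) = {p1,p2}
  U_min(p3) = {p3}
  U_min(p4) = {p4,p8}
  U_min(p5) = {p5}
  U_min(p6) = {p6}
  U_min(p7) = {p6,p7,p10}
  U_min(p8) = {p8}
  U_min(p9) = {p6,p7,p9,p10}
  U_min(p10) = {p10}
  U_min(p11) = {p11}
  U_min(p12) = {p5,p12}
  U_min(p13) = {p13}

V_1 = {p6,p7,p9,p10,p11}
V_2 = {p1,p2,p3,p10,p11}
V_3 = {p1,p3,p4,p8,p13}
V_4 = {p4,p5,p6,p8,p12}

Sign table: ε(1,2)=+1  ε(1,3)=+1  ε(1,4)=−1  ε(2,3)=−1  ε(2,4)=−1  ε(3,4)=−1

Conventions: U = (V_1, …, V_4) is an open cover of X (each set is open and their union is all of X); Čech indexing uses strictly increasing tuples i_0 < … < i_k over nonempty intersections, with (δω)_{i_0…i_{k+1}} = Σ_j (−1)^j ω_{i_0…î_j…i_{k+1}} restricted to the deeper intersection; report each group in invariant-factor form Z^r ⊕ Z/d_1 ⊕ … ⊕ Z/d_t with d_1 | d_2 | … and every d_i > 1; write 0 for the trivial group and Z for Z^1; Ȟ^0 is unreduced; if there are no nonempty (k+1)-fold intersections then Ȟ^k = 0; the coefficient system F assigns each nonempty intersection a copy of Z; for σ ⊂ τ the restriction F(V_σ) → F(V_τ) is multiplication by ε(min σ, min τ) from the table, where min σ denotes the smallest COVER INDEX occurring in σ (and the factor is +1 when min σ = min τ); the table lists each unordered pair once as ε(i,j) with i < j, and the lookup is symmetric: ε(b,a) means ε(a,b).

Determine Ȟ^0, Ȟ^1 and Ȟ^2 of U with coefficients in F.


cover nerve:
  V12={p10,p11} V14={p6} V23={p1,p3} V34={p4,p8}
C dims 4,4; δ0: rk 4, SNF 1^3·2
Ȟ^0: (4−4)−0=0 ⇒ 0
Ȟ^1: (4−0)−4=0 plus torsion [2] ⇒ Z/2
Ȟ^2: (0−0)−0=0 ⇒ 0

Ȟ^0 ≅ 0, Ȟ^1 ≅ Z/2 and Ȟ^2 ≅ 0


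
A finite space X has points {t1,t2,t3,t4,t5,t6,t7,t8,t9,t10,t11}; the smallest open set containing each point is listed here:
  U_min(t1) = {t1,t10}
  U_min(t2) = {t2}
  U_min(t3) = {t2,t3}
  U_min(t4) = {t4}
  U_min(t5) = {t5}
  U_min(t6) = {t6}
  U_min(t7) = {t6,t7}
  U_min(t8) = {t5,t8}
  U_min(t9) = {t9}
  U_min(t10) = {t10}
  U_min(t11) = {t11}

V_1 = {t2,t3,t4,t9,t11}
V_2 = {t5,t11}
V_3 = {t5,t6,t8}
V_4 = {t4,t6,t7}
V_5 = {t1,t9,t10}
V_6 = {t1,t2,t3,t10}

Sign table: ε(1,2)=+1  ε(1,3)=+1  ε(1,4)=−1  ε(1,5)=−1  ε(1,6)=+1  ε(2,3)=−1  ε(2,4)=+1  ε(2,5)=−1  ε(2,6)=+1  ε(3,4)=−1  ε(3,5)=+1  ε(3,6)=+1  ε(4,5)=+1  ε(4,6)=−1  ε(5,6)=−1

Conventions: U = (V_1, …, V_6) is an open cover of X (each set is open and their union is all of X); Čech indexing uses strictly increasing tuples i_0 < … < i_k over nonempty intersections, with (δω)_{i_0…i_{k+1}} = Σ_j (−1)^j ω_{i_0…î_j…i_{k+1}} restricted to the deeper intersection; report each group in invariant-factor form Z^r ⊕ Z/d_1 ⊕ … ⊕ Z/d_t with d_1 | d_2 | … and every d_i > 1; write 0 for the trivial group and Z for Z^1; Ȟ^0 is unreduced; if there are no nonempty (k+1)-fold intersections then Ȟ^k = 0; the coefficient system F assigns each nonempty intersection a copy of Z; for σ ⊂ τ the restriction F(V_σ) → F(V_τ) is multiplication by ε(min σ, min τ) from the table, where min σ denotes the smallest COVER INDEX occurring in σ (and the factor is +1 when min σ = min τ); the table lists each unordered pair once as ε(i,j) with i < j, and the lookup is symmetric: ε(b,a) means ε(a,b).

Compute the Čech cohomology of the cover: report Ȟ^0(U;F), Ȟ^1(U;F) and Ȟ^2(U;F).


nerve simplices:
  V12={t11} V14={t4} V15={t9} V16={t2,t3} V23={t5} V34={t6} V56={t1,t10}
C dims 6,7; δ0: rk 6, SNF 1^5·2
degree 0: 6−6−0 = 0 → Ȟ^0 ≅ 0
degree 1: 7−0−6 = 1 plus torsion [2] → Ȟ^1 ≅ Z ⊕ Z/2
degree 2: 0−0−0 = 0 → Ȟ^2 ≅ 0

Ȟ^0 = 0, Ȟ^1 = Z ⊕ Z/2 and Ȟ^2 = 0


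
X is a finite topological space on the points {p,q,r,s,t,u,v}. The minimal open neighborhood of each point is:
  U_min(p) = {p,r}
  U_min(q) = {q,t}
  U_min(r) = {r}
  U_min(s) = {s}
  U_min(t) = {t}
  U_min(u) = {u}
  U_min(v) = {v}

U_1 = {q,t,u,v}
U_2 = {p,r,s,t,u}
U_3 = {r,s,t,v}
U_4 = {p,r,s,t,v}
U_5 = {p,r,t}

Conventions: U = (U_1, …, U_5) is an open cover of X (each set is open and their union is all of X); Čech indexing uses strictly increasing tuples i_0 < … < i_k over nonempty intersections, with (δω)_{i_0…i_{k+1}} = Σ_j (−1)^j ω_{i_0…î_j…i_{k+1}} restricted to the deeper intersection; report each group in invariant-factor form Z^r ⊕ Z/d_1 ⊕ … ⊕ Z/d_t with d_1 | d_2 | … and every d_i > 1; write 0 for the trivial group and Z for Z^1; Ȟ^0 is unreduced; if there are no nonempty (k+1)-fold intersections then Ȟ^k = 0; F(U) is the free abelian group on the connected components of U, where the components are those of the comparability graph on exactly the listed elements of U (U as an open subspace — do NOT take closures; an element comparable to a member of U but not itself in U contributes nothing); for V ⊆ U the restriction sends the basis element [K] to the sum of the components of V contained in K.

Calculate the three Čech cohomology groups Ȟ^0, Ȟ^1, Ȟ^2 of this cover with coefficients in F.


nerve of the cover:
  U12={t,u} U13={t,v} U14={t,v} U15={t} U23={r,s,t} U24={p,r,s,t} U25={p,r,t} U34={r,s,t,v} U35={r,t} U45={p,r,t}
  U123={t} U124={t} U125={t} U134={t,v} U135={t} U145={t} U234={r,s,t} U235={r,t} U245={p,r,t} U345={r,t}
  U1234={t} U1235={t} U1245={t} U1345={t} U2345={r,t}
  U12345={t}
components per intersection:
  U1: {q,t} {u} {v}
  U2: {p,r} {s} {t} {u}
  U3: {r} {s} {t} {v}
  U4: {p,r} {s} {t} {v}
  U5: {p,r} {t}
  U12: {t} {u}
  U13: {t} {v}
  U14: {t} {v}
  U15: {t}
  U23: {r} {s} {t}
  U24: {p,r} {s} {t}
  U25: {p,r} {t}
  U34: {r} {s} {t} {v}
  U35: {r} {t}
  U45: {p,r} {t}
  U123: {t}
  U124: {t}
  U125: {t}
  U134: {t} {v}
  U135: {t}
  U145: {t}
  U234: {r} {s} {t}
  U235: {r} {t}
  U245: {p,r} {t}
  U345: {r} {t}
  U1234: {t}
  U1235: {t}
  U1245: {t}
  U1345: {t}
  U2345: {r} {t}
  U12345: {t}
C dims 17,23,16,6; δ0: rk 12, SNF 1^12; δ1: rk 11, SNF 1^11; δ2: rk 5, SNF 1^5
Ȟ^0 = (17 − 12) − 0 = 5, so Ȟ^0 ≅ Z^5
Ȟ^1 = (23 − 11) − 12 = 0, so Ȟ^1 ≅ 0
Ȟ^2 = (16 − 5) − 11 = 0, so Ȟ^2 ≅ 0

Ȟ^0 ≅ Z^5, Ȟ^1 ≅ 0, Ȟ^2 ≅ 0


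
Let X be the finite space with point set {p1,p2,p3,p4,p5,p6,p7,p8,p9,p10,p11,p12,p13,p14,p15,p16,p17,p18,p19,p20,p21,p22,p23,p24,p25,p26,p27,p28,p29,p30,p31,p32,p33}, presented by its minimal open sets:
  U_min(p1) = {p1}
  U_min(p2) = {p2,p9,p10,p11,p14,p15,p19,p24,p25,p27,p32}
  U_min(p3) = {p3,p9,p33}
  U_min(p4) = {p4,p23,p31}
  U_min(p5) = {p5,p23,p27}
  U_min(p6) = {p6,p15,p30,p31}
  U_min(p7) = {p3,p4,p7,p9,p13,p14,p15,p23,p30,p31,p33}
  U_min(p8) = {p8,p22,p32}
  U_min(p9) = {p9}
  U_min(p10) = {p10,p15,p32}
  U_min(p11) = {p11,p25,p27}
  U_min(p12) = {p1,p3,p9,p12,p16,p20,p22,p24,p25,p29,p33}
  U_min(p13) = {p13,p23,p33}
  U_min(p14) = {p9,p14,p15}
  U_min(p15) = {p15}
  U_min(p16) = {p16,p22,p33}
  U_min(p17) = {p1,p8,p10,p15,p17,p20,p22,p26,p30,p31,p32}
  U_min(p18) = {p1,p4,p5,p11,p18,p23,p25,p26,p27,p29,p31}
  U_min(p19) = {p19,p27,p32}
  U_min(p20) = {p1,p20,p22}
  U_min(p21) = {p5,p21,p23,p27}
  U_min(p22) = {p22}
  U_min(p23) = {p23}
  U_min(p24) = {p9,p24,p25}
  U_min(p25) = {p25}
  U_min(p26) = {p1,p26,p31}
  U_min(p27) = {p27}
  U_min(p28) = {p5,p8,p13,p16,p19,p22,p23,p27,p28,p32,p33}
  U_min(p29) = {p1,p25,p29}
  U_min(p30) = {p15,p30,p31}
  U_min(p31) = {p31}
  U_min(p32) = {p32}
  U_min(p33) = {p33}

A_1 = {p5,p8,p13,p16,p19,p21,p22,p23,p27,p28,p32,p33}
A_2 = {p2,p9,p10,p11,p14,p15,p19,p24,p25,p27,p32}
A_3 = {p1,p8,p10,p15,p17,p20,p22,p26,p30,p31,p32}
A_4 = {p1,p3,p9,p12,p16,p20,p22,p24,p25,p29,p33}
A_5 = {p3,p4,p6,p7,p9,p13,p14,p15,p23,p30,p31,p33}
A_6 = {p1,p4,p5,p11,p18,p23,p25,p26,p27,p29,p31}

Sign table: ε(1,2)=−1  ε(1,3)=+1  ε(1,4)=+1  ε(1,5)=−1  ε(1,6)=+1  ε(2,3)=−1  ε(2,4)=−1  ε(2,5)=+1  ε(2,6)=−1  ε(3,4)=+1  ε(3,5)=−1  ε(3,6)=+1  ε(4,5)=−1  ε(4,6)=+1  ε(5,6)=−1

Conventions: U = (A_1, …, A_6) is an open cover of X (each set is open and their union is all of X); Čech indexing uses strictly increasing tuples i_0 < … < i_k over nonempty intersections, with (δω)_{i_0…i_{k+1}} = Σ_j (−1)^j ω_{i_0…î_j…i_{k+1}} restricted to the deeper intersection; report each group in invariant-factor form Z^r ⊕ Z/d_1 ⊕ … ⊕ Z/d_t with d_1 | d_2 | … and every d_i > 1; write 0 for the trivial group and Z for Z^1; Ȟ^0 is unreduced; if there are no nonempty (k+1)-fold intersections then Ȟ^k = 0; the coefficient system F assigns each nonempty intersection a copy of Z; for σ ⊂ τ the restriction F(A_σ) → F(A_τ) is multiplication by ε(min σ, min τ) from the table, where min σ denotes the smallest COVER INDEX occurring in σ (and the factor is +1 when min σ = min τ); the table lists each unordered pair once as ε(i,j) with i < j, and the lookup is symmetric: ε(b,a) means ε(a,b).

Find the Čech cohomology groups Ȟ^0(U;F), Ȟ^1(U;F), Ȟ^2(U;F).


intersection data:
  A12={p19,p27,p32} A13={p8,p22,p32} A14={p16,p22,p33} A15={p13,p23,p33} A16={p5,p23,p27} A23={p10,p15,p32} A24={p9,p24,p25} A25={p9,p14,p15} A26={p11,p25,p27} A34={p1,p20,p22} A35={p15,p30,p31} A36={p1,p26,p31} A45={p3,p9,p33} A46={p1,p25,p29} A56={p4,p23,p31}
  A123={p32} A126={p27} A134={p22} A145={p33} A156={p23} A235={p15} A245={p9} A246={p25} A346={p1} A356={p31}
C dims 6,15,10; δ0: rk 5, SNF 1^5; δ1: rk 10, SNF 1^9·2
Ȟ^0 = (6 − 5) − 0 = 1, so Ȟ^0 ≅ Z
Ȟ^1 = (15 − 10) − 5 = 0, so Ȟ^1 ≅ 0
Ȟ^2 = (10 − 0) − 10 = 0 plus torsion [2], so Ȟ^2 ≅ Z/2

Ȟ^0(U;F) ≅ Z, Ȟ^1(U;F) ≅ 0 and Ȟ^2(U;F) ≅ Z/2


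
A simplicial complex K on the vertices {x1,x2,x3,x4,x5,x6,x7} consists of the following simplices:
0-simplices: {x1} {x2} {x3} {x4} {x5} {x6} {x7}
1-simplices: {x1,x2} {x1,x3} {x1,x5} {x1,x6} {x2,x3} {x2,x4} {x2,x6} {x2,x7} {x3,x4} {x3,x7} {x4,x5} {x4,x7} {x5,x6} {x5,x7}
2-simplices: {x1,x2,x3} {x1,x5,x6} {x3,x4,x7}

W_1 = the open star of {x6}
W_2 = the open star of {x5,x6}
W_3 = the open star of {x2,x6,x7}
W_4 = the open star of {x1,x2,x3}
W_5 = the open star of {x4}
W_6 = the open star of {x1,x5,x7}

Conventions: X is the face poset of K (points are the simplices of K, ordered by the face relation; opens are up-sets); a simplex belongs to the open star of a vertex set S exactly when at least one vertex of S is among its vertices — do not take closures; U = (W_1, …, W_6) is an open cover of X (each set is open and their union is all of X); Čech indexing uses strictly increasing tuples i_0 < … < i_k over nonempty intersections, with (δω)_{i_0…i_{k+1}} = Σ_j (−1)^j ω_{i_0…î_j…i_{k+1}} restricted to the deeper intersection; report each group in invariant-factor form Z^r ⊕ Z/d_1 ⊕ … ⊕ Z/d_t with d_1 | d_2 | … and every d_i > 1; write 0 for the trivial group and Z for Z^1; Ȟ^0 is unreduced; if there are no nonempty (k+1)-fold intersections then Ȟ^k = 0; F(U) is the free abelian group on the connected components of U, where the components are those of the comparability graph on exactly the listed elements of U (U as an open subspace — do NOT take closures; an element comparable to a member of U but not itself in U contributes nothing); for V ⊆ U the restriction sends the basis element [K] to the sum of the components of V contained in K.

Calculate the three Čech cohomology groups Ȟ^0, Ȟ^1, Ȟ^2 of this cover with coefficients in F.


nonempty intersections:
  W1={{x6},{x1,x6},{x2,x6},{x5,x6},{x1,x5,x6}} W2={{x5},{x6},{x1,x5},{x1,x6},{x2,x6},{x4,x5},{x5,x6},{x5,x7},{x1,x5,x6}} W3={{x2},{x6},{x7},{x1,x2},{x1,x6},{x2,x3},{x2,x4},{x2,x6},{x2,x7},{x3,x7},{x4,x7},{x5,x6},{x5,x7},{x1,x2,x3},{x1,x5,x6},{x3,x4,x7}} W4={{x1},{x2},{x3},{x1,x2},{x1,x3},{x1,x5},{x1,x6},{x2,x3},{x2,x4},{x2,x6},{x2,x7},{x3,x4},{x3,x7},{x1,x2,x3},{x1,x5,x6},{x3,x4,x7}} W5={{x4},{x2,x4},{x3,x4},{x4,x5},{x4,x7},{x3,x4,x7}} W6={{x1},{x5},{x7},{x1,x2},{x1,x3},{x1,x5},{x1,x6},{x2,x7},{x3,x7},{x4,x5},{x4,x7},{x5,x6},{x5,x7},{x1,x2,x3},{x1,x5,x6},{x3,x4,x7}}
  W12={{x6},{x1,x6},{x2,x6},{x5,x6},{x1,x5,x6}} W13={{x6},{x1,x6},{x2,x6},{x5,x6},{x1,x5,x6}} W14={{x1,x6},{x2,x6},{x1,x5,x6}} W16={{x1,x6},{x5,x6},{x1,x5,x6}} W23={{x6},{x1,x6},{x2,x6},{x5,x6},{x5,x7},{x1,x5,x6}} W24={{x1,x5},{x1,x6},{x2,x6},{x1,x5,x6}} W25={{x4,x5}} W26={{x5},{x1,x5},{x1,x6},{x4,x5},{x5,x6},{x5,x7},{x1,x5,x6}} W34={{x2},{x1,x2},{x1,x6},{x2,x3},{x2,x4},{x2,x6},{x2,x7},{x3,x7},{x1,x2,x3},{x1,x5,x6},{x3,x4,x7}} W35={{x2,x4},{x4,x7},{x3,x4,x7}} W36={{x7},{x1,x2},{x1,x6},{x2,x7},{x3,x7},{x4,x7},{x5,x6},{x5,x7},{x1,x2,x3},{x1,x5,x6},{x3,x4,x7}} W45={{x2,x4},{x3,x4},{x3,x4,x7}} W46={{x1},{x1,x2},{x1,x3},{x1,x5},{x1,x6},{x2,x7},{x3,x7},{x1,x2,x3},{x1,x5,x6},{x3,x4,x7}} W56={{x4,x5},{x4,x7},{x3,x4,x7}}
  W123={{x6},{x1,x6},{x2,x6},{x5,x6},{x1,x5,x6}} W124={{x1,x6},{x2,x6},{x1,x5,x6}} W126={{x1,x6},{x5,x6},{x1,x5,x6}} W134={{x1,x6},{x2,x6},{x1,x5,x6}} W136={{x1,x6},{x5,x6},{x1,x5,x6}} W146={{x1,x6},{x1,x5,x6}} W234={{x1,x6},{x2,x6},{x1,x5,x6}} W236={{x1,x6},{x5,x6},{x5,x7},{x1,x5,x6}} W246={{x1,x5},{x1,x6},{x1,x5,x6}} W256={{x4,x5}} W345={{x2,x4},{x3,x4,x7}} W346={{x1,x2},{x1,x6},{x2,x7},{x3,x7},{x1,x2,x3},{x1,x5,x6},{x3,x4,x7}} W356={{x4,x7},{x3,x4,x7}} W456={{x3,x4,x7}}
  W1234={{x1,x6},{x2,x6},{x1,x5,x6}} W1236={{x1,x6},{x5,x6},{x1,x5,x6}} W1246={{x1,x6},{x1,x5,x6}} W1346={{x1,x6},{x1,x5,x6}} W2346={{x1,x6},{x1,x5,x6}} W3456={{x3,x4,x7}}
  W12346={{x1,x6},{x1,x5,x6}}
components per intersection:
  W1: {{x6},{x1,x6},{x2,x6},{x5,x6},{x1,x5,x6}}
  W2: {{x5},{x6},{x1,x5},{x1,x6},{x2,x6},{x4,x5},{x5,x6},{x5,x7},{x1,x5,x6}}
  W3: {{x2},{x6},{x7},{x1,x2},{x1,x6},{x2,x3},{x2,x4},{x2,x6},{x2,x7},{x3,x7},{x4,x7},{x5,x6},{x5,x7},{x1,x2,x3},{x1,x5,x6},{x3,x4,x7}}
  W4: {{x1},{x2},{x3},{x1,x2},{x1,x3},{x1,x5},{x1,x6},{x2,x3},{x2,x4},{x2,x6},{x2,x7},{x3,x4},{x3,x7},{x1,x2,x3},{x1,x5,x6},{x3,x4,x7}}
  W5: {{x4},{x2,x4},{x3,x4},{x4,x5},{x4,x7},{x3,x4,x7}}
  W6: {{x1},{x5},{x7},{x1,x2},{x1,x3},{x1,x5},{x1,x6},{x2,x7},{x3,x7},{x4,x5},{x4,x7},{x5,x6},{x5,x7},{x1,x2,x3},{x1,x5,x6},{x3,x4,x7}}
  W12: {{x6},{x1,x6},{x2,x6},{x5,x6},{x1,x5,x6}}
  W13: {{x6},{x1,x6},{x2,x6},{x5,x6},{x1,x5,x6}}
  W14: {{x1,x6},{x1,x5,x6}} {{x2,x6}}
  W16: {{x1,x6},{x5,x6},{x1,x5,x6}}
  W23: {{x6},{x1,x6},{x2,x6},{x5,x6},{x1,x5,x6}} {{x5,x7}}
  W24: {{x1,x5},{x1,x6},{x1,x5,x6}} {{x2,x6}}
  W25: {{x4,x5}}
  W26: {{x5},{x1,x5},{x1,x6},{x4,x5},{x5,x6},{x5,x7},{x1,x5,x6}}
  W34: {{x2},{x1,x2},{x2,x3},{x2,x4},{x2,x6},{x2,x7},{x1,x2,x3}} {{x1,x6},{x1,x5,x6}} {{x3,x7},{x3,x4,x7}}
  W35: {{x2,x4}} {{x4,x7},{x3,x4,x7}}
  W36: {{x7},{x2,x7},{x3,x7},{x4,x7},{x5,x7},{x3,x4,x7}} {{x1,x2},{x1,x2,x3}} {{x1,x6},{x5,x6},{x1,x5,x6}}
  W45: {{x2,x4}} {{x3,x4},{x3,x4,x7}}
  W46: {{x1},{x1,x2},{x1,x3},{x1,x5},{x1,x6},{x1,x2,x3},{x1,x5,x6}} {{x2,x7}} {{x3,x7},{x3,x4,x7}}
  W56: {{x4,x5}} {{x4,x7},{x3,x4,x7}}
  W123: {{x6},{x1,x6},{x2,x6},{x5,x6},{x1,x5,x6}}
  W124: {{x1,x6},{x1,x5,x6}} {{x2,x6}}
  W126: {{x1,x6},{x5,x6},{x1,x5,x6}}
  W134: {{x1,x6},{x1,x5,x6}} {{x2,x6}}
  W136: {{x1,x6},{x5,x6},{x1,x5,x6}}
  W146: {{x1,x6},{x1,x5,x6}}
  W234: {{x1,x6},{x1,x5,x6}} {{x2,x6}}
  W236: {{x1,x6},{x5,x6},{x1,x5,x6}} {{x5,x7}}
  W246: {{x1,x5},{x1,x6},{x1,x5,x6}}
  W256: {{x4,x5}}
  W345: {{x2,x4}} {{x3,x4,x7}}
  W346: {{x1,x2},{x1,x2,x3}} {{x1,x6},{x1,x5,x6}} {{x2,x7}} {{x3,x7},{x3,x4,x7}}
  W356: {{x4,x7},{x3,x4,x7}}
  W456: {{x3,x4,x7}}
  W1234: {{x1,x6},{x1,x5,x6}} {{x2,x6}}
  W1236: {{x1,x6},{x5,x6},{x1,x5,x6}}
  W1246: {{x1,x6},{x1,x5,x6}}
  W1346: {{x1,x6},{x1,x5,x6}}
  W2346: {{x1,x6},{x1,x5,x6}}
  W3456: {{x3,x4,x7}}
  W12346: {{x1,x6},{x1,x5,x6}}
C dims 6,26,22,7; δ0: rk 5, SNF 1^5; δ1: rk 16, SNF 1^16; δ2: rk 6, SNF 1^6
Ȟ^0: (6−5)−0=1 ⇒ Z
Ȟ^1: (26−16)−5=5 ⇒ Z^5
Ȟ^2: (22−6)−16=0 ⇒ 0

Ȟ^0(U;F) ≅ Z, Ȟ^1(U;F) ≅ Z^5, Ȟ^2(U;F) ≅ 0


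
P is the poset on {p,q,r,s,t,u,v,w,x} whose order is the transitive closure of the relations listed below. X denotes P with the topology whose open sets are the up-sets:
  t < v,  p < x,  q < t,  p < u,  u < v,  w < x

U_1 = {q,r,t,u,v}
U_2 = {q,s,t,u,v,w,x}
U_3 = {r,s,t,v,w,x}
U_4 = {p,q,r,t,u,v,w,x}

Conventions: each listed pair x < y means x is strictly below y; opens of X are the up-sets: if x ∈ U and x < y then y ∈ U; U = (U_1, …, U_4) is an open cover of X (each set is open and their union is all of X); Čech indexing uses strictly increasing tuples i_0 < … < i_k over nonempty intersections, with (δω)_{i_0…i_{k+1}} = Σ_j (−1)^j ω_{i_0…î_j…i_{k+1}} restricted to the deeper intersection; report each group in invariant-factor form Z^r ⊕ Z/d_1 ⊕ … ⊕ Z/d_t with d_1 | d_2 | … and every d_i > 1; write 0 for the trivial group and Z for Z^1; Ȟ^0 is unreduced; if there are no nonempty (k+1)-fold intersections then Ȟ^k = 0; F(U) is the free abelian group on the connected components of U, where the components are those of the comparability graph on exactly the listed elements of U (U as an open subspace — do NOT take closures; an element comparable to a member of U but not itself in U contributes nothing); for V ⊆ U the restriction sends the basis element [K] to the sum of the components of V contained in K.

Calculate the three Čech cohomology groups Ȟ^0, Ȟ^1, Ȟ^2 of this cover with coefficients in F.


Ȟ^0 = Z^3,  Ȟ^1 = 0,  Ȟ^2 = 0

cover nerve:
  U12={q,t,u,v} U13={r,t,v} U14={q,r,t,u,v} U23={s,t,v,w,x} U24={q,t,u,v,w,x} U34={r,t,v,w,x}
  U123={t,v} U124={q,t,u,v} U134={r,t,v} U234={t,v,w,x}
  U1234={t,v}
components per intersection:
  U1: {q,t,u,v} {r}
  U2: {q,t,u,v} {s} {w,x}
  U3: {r} {s} {t,v} {w,x}
  U4: {p,q,t,u,v,w,x} {r}
  U12: {q,t,u,v}
  U13: {r} {t,v}
  U14: {q,t,u,v} {r}
  U23: {s} {t,v} {w,x}
  U24: {q,t,u,v} {w,x}
  U34: {r} {t,v} {w,x}
  U123: {t,v}
  U124: {q,t,u,v}
  U134: {r} {t,v}
  U234: {t,v} {w,x}
  U1234: {t,v}
C dims 11,13,6,1; δ0: rk 8, SNF 1^8; δ1: rk 5, SNF 1^5; δ2: rk 1, SNF 1^1
Ȟ^0: (11−8)−0=3 ⇒ Z^3
Ȟ^1: (13−5)−8=0 ⇒ 0
Ȟ^2: (6−1)−5=0 ⇒ 0


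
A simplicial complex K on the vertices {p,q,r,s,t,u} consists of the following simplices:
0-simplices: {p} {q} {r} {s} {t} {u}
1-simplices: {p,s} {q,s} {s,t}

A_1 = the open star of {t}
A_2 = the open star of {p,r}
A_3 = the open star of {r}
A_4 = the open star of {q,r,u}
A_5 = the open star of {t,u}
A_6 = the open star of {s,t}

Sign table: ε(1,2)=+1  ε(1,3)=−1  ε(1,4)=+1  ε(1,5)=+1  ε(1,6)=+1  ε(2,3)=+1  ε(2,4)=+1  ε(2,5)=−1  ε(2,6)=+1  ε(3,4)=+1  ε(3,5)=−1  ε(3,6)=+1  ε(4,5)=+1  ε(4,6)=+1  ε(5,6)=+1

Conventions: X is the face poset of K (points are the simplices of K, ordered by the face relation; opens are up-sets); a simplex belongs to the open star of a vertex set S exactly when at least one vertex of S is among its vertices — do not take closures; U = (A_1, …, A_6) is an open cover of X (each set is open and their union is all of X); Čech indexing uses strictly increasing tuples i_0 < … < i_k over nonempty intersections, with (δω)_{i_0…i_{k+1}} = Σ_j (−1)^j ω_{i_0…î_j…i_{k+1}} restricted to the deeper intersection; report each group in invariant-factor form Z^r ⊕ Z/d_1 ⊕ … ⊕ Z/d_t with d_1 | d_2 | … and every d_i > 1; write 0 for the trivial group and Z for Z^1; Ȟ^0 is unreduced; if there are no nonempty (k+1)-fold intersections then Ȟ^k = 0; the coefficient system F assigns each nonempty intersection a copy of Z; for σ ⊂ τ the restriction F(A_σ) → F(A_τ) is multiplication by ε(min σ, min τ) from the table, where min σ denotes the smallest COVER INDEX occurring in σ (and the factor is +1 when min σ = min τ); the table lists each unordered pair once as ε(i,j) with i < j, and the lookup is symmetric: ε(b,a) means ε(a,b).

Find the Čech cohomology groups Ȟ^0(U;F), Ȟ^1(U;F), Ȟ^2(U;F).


nerve of the cover:
  A1={{t},{s,t}} A2={{p},{r},{p,s}} A3={{r}} A4={{q},{r},{u},{q,s}} A5={{t},{u},{s,t}} A6={{s},{t},{p,s},{q,s},{s,t}}
  A15={{t},{s,t}} A16={{t},{s,t}} A23={{r}} A24={{r}} A26={{p,s}} A34={{r}} A45={{u}} A46={{q,s}} A56={{t},{s,t}}
  A156={{t},{s,t}} A234={{r}}
C dims 6,9,2; δ0: rk 5, SNF 1^5; δ1: rk 2, SNF 1^2
Ȟ^0 = (6 − 5) − 0 = 1, so Ȟ^0 ≅ Z
Ȟ^1 = (9 − 2) − 5 = 2, so Ȟ^1 ≅ Z^2
Ȟ^2 = (2 − 0) − 2 = 0, so Ȟ^2 ≅ 0

Ȟ^0 = Z, Ȟ^1 = Z^2, Ȟ^2 = 0


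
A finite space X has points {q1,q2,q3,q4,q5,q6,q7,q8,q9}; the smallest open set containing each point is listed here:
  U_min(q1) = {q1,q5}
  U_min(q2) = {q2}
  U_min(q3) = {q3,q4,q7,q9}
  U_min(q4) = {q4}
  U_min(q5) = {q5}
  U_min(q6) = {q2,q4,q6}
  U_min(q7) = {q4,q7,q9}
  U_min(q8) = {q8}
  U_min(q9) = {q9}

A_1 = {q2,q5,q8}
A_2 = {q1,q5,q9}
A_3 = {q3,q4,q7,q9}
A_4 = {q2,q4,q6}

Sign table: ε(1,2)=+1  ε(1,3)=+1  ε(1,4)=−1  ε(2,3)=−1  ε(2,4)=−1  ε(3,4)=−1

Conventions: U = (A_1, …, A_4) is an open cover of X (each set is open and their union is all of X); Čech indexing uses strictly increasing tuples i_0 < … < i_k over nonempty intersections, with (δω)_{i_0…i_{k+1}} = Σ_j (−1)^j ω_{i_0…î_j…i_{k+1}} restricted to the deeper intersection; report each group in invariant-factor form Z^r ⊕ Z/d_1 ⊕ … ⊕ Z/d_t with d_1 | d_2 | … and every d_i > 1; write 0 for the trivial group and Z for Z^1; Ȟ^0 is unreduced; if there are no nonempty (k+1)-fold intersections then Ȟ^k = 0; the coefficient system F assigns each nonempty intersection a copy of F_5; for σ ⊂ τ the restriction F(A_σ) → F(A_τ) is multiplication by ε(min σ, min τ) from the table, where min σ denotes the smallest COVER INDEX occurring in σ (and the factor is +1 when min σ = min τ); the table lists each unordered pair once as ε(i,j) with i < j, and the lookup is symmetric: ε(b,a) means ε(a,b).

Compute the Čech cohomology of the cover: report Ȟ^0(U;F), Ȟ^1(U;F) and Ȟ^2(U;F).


intersection data:
  A12={q5} A14={q2} A23={q9} A34={q4}
C dims 4,4; δ0: rk_F5 4
Ȟ^0 = (4 − 4) − 0 = 0, so Ȟ^0 ≅ 0
Ȟ^1 = (4 − 0) − 4 = 0, so Ȟ^1 ≅ 0
Ȟ^2 = (0 − 0) − 0 = 0, so Ȟ^2 ≅ 0

Ȟ^0 = 0, Ȟ^1 = 0 and Ȟ^2 = 0


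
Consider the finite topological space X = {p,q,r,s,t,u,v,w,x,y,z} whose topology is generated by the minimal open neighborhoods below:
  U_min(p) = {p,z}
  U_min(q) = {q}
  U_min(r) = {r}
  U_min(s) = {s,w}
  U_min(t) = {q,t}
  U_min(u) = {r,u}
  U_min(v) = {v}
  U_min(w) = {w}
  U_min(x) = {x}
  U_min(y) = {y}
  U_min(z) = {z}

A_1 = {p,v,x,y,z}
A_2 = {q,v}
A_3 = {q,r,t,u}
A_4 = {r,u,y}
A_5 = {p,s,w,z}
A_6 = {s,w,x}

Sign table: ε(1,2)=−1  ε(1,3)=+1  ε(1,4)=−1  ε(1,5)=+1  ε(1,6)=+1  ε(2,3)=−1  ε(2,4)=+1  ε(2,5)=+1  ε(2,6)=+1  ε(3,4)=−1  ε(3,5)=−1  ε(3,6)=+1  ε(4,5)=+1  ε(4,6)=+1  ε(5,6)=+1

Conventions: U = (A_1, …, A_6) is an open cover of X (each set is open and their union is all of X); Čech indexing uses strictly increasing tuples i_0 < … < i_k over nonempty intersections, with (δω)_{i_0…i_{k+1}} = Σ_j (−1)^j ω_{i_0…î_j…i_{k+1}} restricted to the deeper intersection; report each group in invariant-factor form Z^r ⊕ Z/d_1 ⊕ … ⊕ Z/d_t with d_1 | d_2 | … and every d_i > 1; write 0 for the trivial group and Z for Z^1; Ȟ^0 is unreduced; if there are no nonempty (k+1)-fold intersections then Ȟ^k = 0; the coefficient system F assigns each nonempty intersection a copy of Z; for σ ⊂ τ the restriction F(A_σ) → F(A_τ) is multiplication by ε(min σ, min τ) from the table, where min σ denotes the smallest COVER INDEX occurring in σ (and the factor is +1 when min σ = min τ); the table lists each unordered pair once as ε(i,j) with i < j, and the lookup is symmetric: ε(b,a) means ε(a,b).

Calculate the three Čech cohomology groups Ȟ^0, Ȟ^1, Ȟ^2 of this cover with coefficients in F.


Ȟ^0 = Z,  Ȟ^1 = Z^2,  Ȟ^2 = 0

nonempty overlaps:
  A12={v} A14={y} A15={p,z} A16={x} A23={q} A34={r,u} A56={s,w}
C dims 6,7; δ0: rk 5, SNF 1^5
degree 0: 6−5−0 = 1 → Ȟ^0 ≅ Z
degree 1: 7−0−5 = 2 → Ȟ^1 ≅ Z^2
degree 2: 0−0−0 = 0 → Ȟ^2 ≅ 0


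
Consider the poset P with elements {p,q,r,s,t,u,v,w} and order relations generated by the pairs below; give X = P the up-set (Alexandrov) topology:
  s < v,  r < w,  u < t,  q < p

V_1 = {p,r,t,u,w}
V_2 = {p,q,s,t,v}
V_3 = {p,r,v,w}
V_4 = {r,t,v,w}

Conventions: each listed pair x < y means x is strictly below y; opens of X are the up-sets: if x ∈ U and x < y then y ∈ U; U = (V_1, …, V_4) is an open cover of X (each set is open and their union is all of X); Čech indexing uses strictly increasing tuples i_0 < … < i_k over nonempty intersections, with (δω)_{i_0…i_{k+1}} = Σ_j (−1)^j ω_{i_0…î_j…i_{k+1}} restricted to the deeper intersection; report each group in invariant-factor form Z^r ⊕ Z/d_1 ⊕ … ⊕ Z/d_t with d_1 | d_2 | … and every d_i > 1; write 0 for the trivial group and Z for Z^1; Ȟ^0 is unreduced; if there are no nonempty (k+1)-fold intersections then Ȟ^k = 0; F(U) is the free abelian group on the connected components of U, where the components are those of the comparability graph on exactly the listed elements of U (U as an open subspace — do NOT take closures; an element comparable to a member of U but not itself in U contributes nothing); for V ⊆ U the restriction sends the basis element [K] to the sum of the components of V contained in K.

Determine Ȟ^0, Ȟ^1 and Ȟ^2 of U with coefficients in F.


Ȟ^0 = Z^4,  Ȟ^1 = 0,  Ȟ^2 = 0

intersection data:
  V12={p,t} V13={p,r,w} V14={r,t,w} V23={p,v} V24={t,v} V34={r,v,w}
  V123={p} V124={t} V134={r,w} V234={v}
components per intersection:
  V1: {p} {r,w} {t,u}
  V2: {p,q} {s,v} {t}
  V3: {p} {r,w} {v}
  V4: {r,w} {t} {v}
  V12: {p} {t}
  V13: {p} {r,w}
  V14: {r,w} {t}
  V23: {p} {v}
  V24: {t} {v}
  V34: {r,w} {v}
  V123: {p}
  V124: {t}
  V134: {r,w}
  V234: {v}
C dims 12,12,4; δ0: rk 8, SNF 1^8; δ1: rk 4, SNF 1^4
Ȟ^0 = (12 − 8) − 0 = 4, so Ȟ^0 ≅ Z^4
Ȟ^1 = (12 − 4) − 8 = 0, so Ȟ^1 ≅ 0
Ȟ^2 = (4 − 0) − 4 = 0, so Ȟ^2 ≅ 0


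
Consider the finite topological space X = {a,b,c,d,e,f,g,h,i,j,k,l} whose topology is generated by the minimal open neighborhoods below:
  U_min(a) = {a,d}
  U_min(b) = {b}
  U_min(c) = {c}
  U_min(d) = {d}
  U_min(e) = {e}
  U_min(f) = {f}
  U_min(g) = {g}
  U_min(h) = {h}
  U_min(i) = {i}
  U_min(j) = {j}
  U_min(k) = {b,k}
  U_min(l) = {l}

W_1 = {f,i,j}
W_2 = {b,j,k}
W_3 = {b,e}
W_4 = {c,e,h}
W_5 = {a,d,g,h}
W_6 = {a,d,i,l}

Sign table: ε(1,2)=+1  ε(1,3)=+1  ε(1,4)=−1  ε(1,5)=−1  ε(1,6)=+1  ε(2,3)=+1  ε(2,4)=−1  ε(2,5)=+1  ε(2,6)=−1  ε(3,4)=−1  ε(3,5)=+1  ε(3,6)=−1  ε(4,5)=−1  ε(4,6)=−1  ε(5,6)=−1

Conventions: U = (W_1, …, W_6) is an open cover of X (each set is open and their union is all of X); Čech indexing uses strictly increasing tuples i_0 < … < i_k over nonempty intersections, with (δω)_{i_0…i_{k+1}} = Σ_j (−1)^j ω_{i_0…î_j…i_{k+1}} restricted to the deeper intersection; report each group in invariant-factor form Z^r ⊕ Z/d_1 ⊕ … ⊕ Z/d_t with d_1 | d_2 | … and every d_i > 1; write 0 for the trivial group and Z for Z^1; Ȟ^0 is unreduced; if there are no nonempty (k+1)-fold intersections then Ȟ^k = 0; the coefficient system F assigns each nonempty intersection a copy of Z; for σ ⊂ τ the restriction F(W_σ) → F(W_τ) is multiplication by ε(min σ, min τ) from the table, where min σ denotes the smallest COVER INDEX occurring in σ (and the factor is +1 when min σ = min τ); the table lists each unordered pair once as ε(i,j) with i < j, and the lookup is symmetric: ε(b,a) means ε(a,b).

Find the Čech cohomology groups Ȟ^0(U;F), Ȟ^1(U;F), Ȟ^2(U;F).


Ȟ^0(U;F) ≅ 0, Ȟ^1(U;F) ≅ Z/2 and Ȟ^2(U;F) ≅ 0

intersection data:
  W12={j} W16={i} W23={b} W34={e} W45={h} W56={a,d}
C dims 6,6; δ0: rk 6, SNF 1^5·2
Ȟ^0 = (6 − 6) − 0 = 0, so Ȟ^0 ≅ 0
Ȟ^1 = (6 − 0) − 6 = 0 plus torsion [2], so Ȟ^1 ≅ Z/2
Ȟ^2 = (0 − 0) − 0 = 0, so Ȟ^2 ≅ 0


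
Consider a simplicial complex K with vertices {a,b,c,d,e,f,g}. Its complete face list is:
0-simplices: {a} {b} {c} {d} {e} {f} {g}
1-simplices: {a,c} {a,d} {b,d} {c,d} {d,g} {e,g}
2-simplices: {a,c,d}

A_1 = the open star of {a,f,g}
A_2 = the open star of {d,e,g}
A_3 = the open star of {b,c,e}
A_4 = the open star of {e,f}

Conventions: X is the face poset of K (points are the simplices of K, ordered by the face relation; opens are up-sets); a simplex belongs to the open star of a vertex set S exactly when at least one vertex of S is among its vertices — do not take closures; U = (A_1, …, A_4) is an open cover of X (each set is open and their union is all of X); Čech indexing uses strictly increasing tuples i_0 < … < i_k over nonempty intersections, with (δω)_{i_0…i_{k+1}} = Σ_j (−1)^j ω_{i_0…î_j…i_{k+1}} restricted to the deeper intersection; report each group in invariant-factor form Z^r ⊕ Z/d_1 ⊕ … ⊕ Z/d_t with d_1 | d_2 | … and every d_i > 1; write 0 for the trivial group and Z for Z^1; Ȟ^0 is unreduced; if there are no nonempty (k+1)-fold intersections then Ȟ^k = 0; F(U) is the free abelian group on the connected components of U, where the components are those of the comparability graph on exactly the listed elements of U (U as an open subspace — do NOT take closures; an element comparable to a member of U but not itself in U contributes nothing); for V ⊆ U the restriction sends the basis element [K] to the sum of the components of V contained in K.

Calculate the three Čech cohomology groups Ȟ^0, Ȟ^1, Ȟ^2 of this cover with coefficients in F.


intersection data:
  A1={{a},{f},{g},{a,c},{a,d},{d,g},{e,g},{a,c,d}} A2={{d},{e},{g},{a,d},{b,d},{c,d},{d,g},{e,g},{a,c,d}} A3={{b},{c},{e},{a,c},{b,d},{c,d},{e,g},{a,c,d}} A4={{e},{f},{e,g}}
  A12={{g},{a,d},{d,g},{e,g},{a,c,d}} A13={{a,c},{e,g},{a,c,d}} A14={{f},{e,g}} A23={{e},{b,d},{c,d},{e,g},{a,c,d}} A24={{e},{e,g}} A34={{e},{e,g}}
  A123={{e,g},{a,c,d}} A124={{e,g}} A134={{e,g}} A234={{e},{e,g}}
  A1234={{e,g}}
components per intersection:
  A1: {{a},{a,c},{a,d},{a,c,d}} {{f}} {{g},{d,g},{e,g}}
  A2: {{d},{e},{g},{a,d},{b,d},{c,d},{d,g},{e,g},{a,c,d}}
  A3: {{b},{b,d}} {{c},{a,c},{c,d},{a,c,d}} {{e},{e,g}}
  A4: {{e},{e,g}} {{f}}
  A12: {{g},{d,g},{e,g}} {{a,d},{a,c,d}}
  A13: {{a,c},{a,c,d}} {{e,g}}
  A14: {{f}} {{e,g}}
  A23: {{e},{e,g}} {{b,d}} {{c,d},{a,c,d}}
  A24: {{e},{e,g}}
  A34: {{e},{e,g}}
  A123: {{e,g}} {{a,c,d}}
  A124: {{e,g}}
  A134: {{e,g}}
  A234: {{e},{e,g}}
  A1234: {{e,g}}
C dims 9,11,5,1; δ0: rk 7, SNF 1^7; δ1: rk 4, SNF 1^4; δ2: rk 1, SNF 1^1
Ȟ^0 = (9 − 7) − 0 = 2, so Ȟ^0 ≅ Z^2
Ȟ^1 = (11 − 4) − 7 = 0, so Ȟ^1 ≅ 0
Ȟ^2 = (5 − 1) − 4 = 0, so Ȟ^2 ≅ 0

Ȟ^0 = Z^2, Ȟ^1 = 0, Ȟ^2 = 0


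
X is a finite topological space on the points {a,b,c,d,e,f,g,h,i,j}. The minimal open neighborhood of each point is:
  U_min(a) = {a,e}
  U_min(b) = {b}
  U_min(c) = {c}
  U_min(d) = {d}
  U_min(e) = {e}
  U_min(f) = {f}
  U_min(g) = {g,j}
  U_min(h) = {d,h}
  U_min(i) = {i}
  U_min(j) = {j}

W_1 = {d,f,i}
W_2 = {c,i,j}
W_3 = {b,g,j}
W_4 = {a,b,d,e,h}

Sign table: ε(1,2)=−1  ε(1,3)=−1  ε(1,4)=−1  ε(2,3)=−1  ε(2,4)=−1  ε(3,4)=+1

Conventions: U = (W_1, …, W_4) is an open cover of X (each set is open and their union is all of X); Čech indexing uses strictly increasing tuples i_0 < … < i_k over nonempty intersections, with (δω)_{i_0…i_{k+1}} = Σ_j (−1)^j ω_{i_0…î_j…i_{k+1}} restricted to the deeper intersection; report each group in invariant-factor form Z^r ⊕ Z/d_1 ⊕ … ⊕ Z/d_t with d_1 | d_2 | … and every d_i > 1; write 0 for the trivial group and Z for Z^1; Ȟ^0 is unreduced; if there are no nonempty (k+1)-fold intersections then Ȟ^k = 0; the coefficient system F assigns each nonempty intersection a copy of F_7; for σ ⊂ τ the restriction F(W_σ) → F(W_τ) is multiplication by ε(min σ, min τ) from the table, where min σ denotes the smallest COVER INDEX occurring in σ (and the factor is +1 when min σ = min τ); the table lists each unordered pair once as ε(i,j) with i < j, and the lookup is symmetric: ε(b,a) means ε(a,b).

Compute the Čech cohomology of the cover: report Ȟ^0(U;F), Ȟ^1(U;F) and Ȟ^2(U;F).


Ȟ^0 ≅ 0,  Ȟ^1 ≅ 0,  Ȟ^2 ≅ 0

intersection data:
  W12={i} W14={d} W23={j} W34={b}
C dims 4,4; δ0: rk_F7 4
Ȟ^0 = (4 − 4) − 0 = 0, so Ȟ^0 ≅ 0
Ȟ^1 = (4 − 0) − 4 = 0, so Ȟ^1 ≅ 0
Ȟ^2 = (0 − 0) − 0 = 0, so Ȟ^2 ≅ 0


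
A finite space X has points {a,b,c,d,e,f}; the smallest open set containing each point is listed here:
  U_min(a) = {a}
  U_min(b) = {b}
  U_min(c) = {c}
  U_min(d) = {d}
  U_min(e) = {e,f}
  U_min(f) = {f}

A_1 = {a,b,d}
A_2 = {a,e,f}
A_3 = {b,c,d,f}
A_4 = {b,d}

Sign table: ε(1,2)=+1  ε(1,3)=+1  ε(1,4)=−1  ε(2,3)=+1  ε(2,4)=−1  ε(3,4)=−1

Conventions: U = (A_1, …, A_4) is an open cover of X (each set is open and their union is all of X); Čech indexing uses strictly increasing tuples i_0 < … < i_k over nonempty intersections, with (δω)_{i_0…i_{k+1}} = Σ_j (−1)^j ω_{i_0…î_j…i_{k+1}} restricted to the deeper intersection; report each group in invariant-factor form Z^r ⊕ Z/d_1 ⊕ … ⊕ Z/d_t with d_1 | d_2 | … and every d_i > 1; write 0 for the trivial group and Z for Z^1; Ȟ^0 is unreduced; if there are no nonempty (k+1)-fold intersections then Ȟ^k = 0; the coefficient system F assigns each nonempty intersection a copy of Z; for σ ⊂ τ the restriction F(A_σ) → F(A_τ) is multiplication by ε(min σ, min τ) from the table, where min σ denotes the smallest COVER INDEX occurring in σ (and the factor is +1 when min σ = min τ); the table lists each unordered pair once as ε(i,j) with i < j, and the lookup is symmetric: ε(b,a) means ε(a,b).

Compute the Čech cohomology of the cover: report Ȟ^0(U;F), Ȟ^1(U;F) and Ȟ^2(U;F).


Ȟ^0(U;F) ≅ Z, Ȟ^1(U;F) ≅ Z, Ȟ^2(U;F) ≅ 0

nerve simplices:
  A12={a} A13={b,d} A14={b,d} A23={f} A34={b,d}
  A134={b,d}
C dims 4,5,1; δ0: rk 3, SNF 1^3; δ1: rk 1, SNF 1^1
degree 0: 4−3−0 = 1 → Ȟ^0 ≅ Z
degree 1: 5−1−3 = 1 → Ȟ^1 ≅ Z
degree 2: 1−0−1 = 0 → Ȟ^2 ≅ 0


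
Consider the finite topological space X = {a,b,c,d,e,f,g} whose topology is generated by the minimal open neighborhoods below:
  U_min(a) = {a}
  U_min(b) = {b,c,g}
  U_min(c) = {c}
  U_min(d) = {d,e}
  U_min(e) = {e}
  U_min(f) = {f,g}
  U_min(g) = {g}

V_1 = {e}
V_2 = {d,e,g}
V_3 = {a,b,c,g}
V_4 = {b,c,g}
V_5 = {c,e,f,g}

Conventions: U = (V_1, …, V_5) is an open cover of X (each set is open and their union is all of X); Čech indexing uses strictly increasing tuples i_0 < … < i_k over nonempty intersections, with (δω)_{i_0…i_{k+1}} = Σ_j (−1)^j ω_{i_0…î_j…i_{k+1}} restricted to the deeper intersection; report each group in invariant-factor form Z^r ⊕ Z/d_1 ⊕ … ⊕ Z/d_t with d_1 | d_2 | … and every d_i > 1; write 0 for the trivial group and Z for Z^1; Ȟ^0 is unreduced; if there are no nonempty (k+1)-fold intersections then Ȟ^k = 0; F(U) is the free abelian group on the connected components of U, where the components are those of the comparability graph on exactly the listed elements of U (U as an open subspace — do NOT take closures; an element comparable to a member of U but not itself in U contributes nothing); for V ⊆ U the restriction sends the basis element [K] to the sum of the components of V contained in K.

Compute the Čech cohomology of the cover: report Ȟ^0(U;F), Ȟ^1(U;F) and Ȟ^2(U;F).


Ȟ^0 = Z^3,  Ȟ^1 = 0,  Ȟ^2 = 0

nonempty intersections:
  V12={e} V15={e} V23={g} V24={g} V25={e,g} V34={b,c,g} V35={c,g} V45={c,g}
  V125={e} V234={g} V235={g} V245={g} V345={c,g}
  V2345={g}
components per intersection:
  V1: {e}
  V2: {d,e} {g}
  V3: {a} {b,c,g}
  V4: {b,c,g}
  V5: {c} {e} {f,g}
  V12: {e}
  V15: {e}
  V23: {g}
  V24: {g}
  V25: {e} {g}
  V34: {b,c,g}
  V35: {c} {g}
  V45: {c} {g}
  V125: {e}
  V234: {g}
  V235: {g}
  V245: {g}
  V345: {c} {g}
  V2345: {g}
C dims 9,11,6,1; δ0: rk 6, SNF 1^6; δ1: rk 5, SNF 1^5; δ2: rk 1, SNF 1^1
Ȟ^0: (9−6)−0=3 ⇒ Z^3
Ȟ^1: (11−5)−6=0 ⇒ 0
Ȟ^2: (6−1)−5=0 ⇒ 0


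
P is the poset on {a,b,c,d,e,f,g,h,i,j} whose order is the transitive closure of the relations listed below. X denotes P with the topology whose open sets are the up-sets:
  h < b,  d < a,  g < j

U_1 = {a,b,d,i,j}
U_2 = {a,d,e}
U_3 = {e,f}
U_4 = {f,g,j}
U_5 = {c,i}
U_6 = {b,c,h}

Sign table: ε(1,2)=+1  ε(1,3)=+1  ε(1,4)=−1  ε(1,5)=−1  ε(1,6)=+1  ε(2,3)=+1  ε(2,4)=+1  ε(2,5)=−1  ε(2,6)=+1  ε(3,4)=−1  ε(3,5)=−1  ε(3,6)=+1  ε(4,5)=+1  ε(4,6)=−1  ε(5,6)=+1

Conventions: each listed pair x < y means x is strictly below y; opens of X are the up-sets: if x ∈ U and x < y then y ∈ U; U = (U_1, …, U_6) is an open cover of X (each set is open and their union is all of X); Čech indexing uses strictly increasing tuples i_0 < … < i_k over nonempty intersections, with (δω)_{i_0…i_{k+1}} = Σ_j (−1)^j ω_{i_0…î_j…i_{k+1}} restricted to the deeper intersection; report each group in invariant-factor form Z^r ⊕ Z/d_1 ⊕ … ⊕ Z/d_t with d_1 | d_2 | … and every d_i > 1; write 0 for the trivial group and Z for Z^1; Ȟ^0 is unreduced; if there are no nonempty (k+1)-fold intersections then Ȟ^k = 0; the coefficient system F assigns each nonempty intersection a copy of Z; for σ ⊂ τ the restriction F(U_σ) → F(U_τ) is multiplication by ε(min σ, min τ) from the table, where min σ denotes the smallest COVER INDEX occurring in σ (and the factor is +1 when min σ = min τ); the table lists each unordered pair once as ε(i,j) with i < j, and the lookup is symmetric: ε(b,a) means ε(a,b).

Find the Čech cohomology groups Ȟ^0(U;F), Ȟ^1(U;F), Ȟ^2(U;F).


nonempty overlaps:
  U12={a,d} U14={j} U15={i} U16={b} U23={e} U34={f} U56={c}
C dims 6,7; δ0: rk 6, SNF 1^5·2
degree 0: 6−6−0 = 0 → Ȟ^0 ≅ 0
degree 1: 7−0−6 = 1 plus torsion [2] → Ȟ^1 ≅ Z ⊕ Z/2
degree 2: 0−0−0 = 0 → Ȟ^2 ≅ 0

Ȟ^0(U;F) ≅ 0, Ȟ^1(U;F) ≅ Z ⊕ Z/2, Ȟ^2(U;F) ≅ 0


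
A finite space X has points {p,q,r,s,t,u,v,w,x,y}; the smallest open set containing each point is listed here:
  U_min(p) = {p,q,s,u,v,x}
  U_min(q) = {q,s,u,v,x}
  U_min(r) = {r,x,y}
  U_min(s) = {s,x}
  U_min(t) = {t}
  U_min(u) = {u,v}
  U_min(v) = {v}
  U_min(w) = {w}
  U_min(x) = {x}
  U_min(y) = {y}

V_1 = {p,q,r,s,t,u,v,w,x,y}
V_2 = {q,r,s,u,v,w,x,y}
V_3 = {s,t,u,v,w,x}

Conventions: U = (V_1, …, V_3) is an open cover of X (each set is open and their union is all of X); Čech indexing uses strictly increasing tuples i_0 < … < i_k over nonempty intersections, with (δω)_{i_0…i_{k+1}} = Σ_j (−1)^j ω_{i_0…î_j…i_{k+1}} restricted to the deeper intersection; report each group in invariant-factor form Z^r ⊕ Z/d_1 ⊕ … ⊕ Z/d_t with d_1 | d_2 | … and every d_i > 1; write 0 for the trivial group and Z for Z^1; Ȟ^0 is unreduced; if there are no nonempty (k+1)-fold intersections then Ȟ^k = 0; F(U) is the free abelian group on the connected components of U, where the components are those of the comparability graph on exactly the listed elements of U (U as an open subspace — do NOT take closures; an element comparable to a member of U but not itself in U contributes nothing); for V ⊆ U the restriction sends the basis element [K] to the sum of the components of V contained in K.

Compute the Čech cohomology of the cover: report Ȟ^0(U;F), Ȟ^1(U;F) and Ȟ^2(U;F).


nerve of the cover:
  V12={q,r,s,u,v,w,x,y} V13={s,t,u,v,w,x} V23={s,u,v,w,x}
  V123={s,u,v,w,x}
components per intersection:
  V1: {p,q,r,s,u,v,x,y} {t} {w}
  V2: {q,r,s,u,v,x,y} {w}
  V3: {s,x} {t} {u,v} {w}
  V12: {q,r,s,u,v,x,y} {w}
  V13: {s,x} {t} {u,v} {w}
  V23: {s,x} {u,v} {w}
  V123: {s,x} {u,v} {w}
C dims 9,9,3; δ0: rk 6, SNF 1^6; δ1: rk 3, SNF 1^3
Ȟ^0 = (9 − 6) − 0 = 3, so Ȟ^0 ≅ Z^3
Ȟ^1 = (9 − 3) − 6 = 0, so Ȟ^1 ≅ 0
Ȟ^2 = (3 − 0) − 3 = 0, so Ȟ^2 ≅ 0

Ȟ^0(U;F) ≅ Z^3,  Ȟ^1(U;F) ≅ 0,  Ȟ^2(U;F) ≅ 0
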